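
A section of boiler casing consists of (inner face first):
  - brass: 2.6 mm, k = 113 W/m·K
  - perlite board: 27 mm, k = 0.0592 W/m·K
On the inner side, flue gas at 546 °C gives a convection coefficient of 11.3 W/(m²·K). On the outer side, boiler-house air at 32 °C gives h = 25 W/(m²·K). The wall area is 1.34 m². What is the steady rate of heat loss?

Q ≈ 1180 W

Model the wall as resistances in series:
R_inner film = 1/(h_i·A) = 1/(11.3×1.34) = 0.06604 K/W
R_brass = L/(kA) = 0.0026/(113×1.34) = 1.717×10^-5 K/W
R_perlite board = L/(kA) = 0.027/(0.0592×1.34) = 0.3404 K/W
R_outer film = 1/(h_o·A) = 1/(25×1.34) = 0.02985 K/W
R_total = 0.4363 K/W
Q = ΔT / R_total = 514 / 0.4363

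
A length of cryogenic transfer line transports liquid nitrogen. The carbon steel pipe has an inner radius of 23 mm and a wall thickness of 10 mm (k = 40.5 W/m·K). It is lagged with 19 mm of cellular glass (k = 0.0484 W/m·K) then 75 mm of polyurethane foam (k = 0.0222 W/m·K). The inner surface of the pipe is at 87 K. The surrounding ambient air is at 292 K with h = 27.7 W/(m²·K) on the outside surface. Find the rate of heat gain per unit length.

q′ ≈ 25.8 W/m

Radial resistances (cylindrical: R_cond = ln(r_o/r_i)/(2πkL), R_conv = 1/(h·2πrL)):
R_carbon steel pipe wall = ln(33/23)/(2π×40.5×1) = 0.001419 K/W
R_cellular glass = ln(52/33)/(2π×0.0484×1) = 1.495 K/W
R_polyurethane foam = ln(127/52)/(2π×0.0222×1) = 6.402 K/W
R_outer film = 1/(h_o·2πr_oL) = 1/(27.7×2π×0.127×1) = 0.04524 K/W
R_total = 7.944 K/W
Q = ΔT/R_total = 205/7.944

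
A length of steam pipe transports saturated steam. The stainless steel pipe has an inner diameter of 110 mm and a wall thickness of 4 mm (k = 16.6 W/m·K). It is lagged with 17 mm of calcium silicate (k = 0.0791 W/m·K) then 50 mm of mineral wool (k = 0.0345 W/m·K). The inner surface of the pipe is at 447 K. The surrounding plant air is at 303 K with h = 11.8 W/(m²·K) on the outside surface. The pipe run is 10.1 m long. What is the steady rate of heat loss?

Cylindrical conduction, so R = ln(r₂/r₁)/(2πkL) per layer, in series:
R_stainless steel pipe wall = ln(59/55)/(2π×16.6×10.1) = 6.664×10^-5 K/W
R_calcium silicate = ln(76/59)/(2π×0.0791×10.1) = 0.05044 K/W
R_mineral wool = ln(126/76)/(2π×0.0345×10.1) = 0.2309 K/W
R_outer film = 1/(h_o·2πr_oL) = 1/(11.8×2π×0.126×10.1) = 0.0106 K/W
R_total = 0.292 K/W
Q = ΔT/R_total = 144/0.292

Q ≈ 493 W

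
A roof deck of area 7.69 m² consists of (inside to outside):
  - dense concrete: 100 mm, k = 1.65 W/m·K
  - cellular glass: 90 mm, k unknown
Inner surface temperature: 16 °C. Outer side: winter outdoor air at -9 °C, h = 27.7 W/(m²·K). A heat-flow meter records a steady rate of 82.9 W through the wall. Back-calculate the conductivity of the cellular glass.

Thermal resistances in series:
R_dense concrete = L/(kA) = 0.1/(1.65×7.69) = 0.007881 K/W
R_outer film = 1/(h_o·A) = 1/(27.7×7.69) = 0.004695 K/W
Sum of known resistances R_other = 0.01258 K/W
Total R = ΔT/Q = 25/82.9 = 0.3016 K/W
R_cellular glass = R_total − R_other = 0.289 K/W
k = L/(R·A) = 0.09/(0.289×7.69)

k ≈ 0.0405 W/(m·K)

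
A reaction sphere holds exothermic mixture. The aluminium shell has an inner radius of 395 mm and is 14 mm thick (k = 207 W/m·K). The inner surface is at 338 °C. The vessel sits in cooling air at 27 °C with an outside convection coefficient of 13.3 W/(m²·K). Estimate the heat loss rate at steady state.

Q ≈ 8690 W

Each spherical layer contributes R = (1/r_i − 1/r_o)/(4πk):
R_aluminium shell = (1/0.395 − 1/0.409)/(4π×207) = 3.331×10^-5 K/W
R_outer film = 1/(h·4πr_o²) = 1/(13.3×4π×0.409²) = 0.03577 K/W
R_total = 0.0358 K/W
Q = ΔT/R_total = 311/0.0358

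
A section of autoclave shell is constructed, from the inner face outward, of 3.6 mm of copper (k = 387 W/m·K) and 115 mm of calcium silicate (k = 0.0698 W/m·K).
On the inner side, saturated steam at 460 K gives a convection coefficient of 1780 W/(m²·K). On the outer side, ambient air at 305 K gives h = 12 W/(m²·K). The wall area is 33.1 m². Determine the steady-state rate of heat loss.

Q ≈ 2960 W

Using the resistance-network approach (series):
R_inner film = 1/(h_i·A) = 1/(1780×33.1) = 1.697×10^-5 K/W
R_copper = L/(kA) = 0.0036/(387×33.1) = 2.81×10^-7 K/W
R_calcium silicate = L/(kA) = 0.115/(0.0698×33.1) = 0.04978 K/W
R_outer film = 1/(h_o·A) = 1/(12×33.1) = 0.002518 K/W
R_total = 0.05231 K/W
Q = ΔT / R_total = 155 / 0.05231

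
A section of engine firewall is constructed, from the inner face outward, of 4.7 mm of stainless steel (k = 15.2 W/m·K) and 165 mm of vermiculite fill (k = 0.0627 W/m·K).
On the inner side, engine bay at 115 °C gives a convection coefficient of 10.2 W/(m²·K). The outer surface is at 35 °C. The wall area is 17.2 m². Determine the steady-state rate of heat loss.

Using the resistance-network approach (series):
R_inner film = 1/(h_i·A) = 1/(10.2×17.2) = 0.0057 K/W
R_stainless steel = L/(kA) = 0.0047/(15.2×17.2) = 1.798×10^-5 K/W
R_vermiculite fill = L/(kA) = 0.165/(0.0627×17.2) = 0.153 K/W
R_total = 0.1587 K/W
Q = ΔT / R_total = 80 / 0.1587

Q ≈ 504 W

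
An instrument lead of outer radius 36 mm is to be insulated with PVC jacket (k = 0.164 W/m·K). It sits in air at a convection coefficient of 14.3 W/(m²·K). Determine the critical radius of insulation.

For a cylinder r_cr = k/h = 0.164/14.3
r_cr = 11.5 mm; since the bare radius (36 mm) is above r_cr, any added insulation will reduce heat loss.

r_cr ≈ 11.5 mm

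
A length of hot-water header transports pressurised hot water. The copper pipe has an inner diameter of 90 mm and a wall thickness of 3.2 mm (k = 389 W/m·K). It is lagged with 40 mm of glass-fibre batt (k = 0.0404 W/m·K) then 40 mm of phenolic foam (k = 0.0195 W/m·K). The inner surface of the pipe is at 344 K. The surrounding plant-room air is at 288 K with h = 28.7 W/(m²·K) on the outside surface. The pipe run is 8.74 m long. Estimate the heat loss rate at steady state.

Radial resistances (cylindrical: R_cond = ln(r_o/r_i)/(2πkL), R_conv = 1/(h·2πrL)):
R_copper pipe wall = ln(48.2/45)/(2π×389×8.74) = 3.216×10^-6 K/W
R_glass-fibre batt = ln(88.2/48.2)/(2π×0.0404×8.74) = 0.2724 K/W
R_phenolic foam = ln(128.2/88.2)/(2π×0.0195×8.74) = 0.3492 K/W
R_outer film = 1/(h_o·2πr_oL) = 1/(28.7×2π×0.1282×8.74) = 0.004949 K/W
R_total = 0.6266 K/W
Q = ΔT/R_total = 56/0.6266

Q ≈ 89.4 W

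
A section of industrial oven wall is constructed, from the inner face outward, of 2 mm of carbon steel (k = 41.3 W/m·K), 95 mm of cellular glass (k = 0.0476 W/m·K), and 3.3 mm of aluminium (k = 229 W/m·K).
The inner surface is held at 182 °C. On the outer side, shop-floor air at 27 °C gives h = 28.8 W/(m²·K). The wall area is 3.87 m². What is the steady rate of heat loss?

Using the resistance-network approach (series):
R_carbon steel = L/(kA) = 0.002/(41.3×3.87) = 1.251×10^-5 K/W
R_cellular glass = L/(kA) = 0.095/(0.0476×3.87) = 0.5157 K/W
R_aluminium = L/(kA) = 0.0033/(229×3.87) = 3.724×10^-6 K/W
R_outer film = 1/(h_o·A) = 1/(28.8×3.87) = 0.008972 K/W
R_total = 0.5247 K/W
Q = ΔT / R_total = 155 / 0.5247

Q ≈ 295 W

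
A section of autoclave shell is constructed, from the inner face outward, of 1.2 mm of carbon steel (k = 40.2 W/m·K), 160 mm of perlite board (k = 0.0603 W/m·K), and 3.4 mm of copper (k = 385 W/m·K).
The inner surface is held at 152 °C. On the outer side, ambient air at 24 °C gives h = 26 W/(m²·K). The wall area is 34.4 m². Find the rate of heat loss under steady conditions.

Series thermal resistances:
R_carbon steel = L/(kA) = 0.0012/(40.2×34.4) = 8.678×10^-7 K/W
R_perlite board = L/(kA) = 0.16/(0.0603×34.4) = 0.07713 K/W
R_copper = L/(kA) = 0.0034/(385×34.4) = 2.567×10^-7 K/W
R_outer film = 1/(h_o·A) = 1/(26×34.4) = 0.001118 K/W
R_total = 0.07825 K/W
Q = ΔT / R_total = 128 / 0.07825

Q ≈ 1640 W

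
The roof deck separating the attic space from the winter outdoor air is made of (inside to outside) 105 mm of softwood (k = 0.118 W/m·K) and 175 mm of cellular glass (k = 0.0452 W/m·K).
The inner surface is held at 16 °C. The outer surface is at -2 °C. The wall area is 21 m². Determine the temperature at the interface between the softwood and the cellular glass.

T ≈ 12.6 °C

Model the wall as resistances in series:
R_softwood = L/(kA) = 0.105/(0.118×21) = 0.04237 K/W
R_cellular glass = L/(kA) = 0.175/(0.0452×21) = 0.1844 K/W
R_total = 0.2267 K/W;  Q = ΔT/R_total = 18/0.2267 = 79.39 W
T_interface = T_inner − Q·ΣR(inner→interface) = 16 − 79.4×0.04237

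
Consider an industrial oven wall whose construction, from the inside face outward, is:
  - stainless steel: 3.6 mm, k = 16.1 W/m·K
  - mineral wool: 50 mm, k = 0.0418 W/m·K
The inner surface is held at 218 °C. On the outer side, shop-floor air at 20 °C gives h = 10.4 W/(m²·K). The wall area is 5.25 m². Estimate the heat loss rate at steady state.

Q ≈ 804 W

Using the resistance-network approach (series):
R_stainless steel = L/(kA) = 0.0036/(16.1×5.25) = 4.259×10^-5 K/W
R_mineral wool = L/(kA) = 0.05/(0.0418×5.25) = 0.2278 K/W
R_outer film = 1/(h_o·A) = 1/(10.4×5.25) = 0.01832 K/W
R_total = 0.2462 K/W
Q = ΔT / R_total = 198 / 0.2462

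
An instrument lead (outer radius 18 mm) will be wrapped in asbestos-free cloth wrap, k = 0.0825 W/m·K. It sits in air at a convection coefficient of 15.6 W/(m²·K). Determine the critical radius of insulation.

r_cr ≈ 5.29 mm

For a cylinder r_cr = k/h = 0.0825/15.6
r_cr = 5.29 mm; since the bare radius (18 mm) is above r_cr, any added insulation will reduce heat loss.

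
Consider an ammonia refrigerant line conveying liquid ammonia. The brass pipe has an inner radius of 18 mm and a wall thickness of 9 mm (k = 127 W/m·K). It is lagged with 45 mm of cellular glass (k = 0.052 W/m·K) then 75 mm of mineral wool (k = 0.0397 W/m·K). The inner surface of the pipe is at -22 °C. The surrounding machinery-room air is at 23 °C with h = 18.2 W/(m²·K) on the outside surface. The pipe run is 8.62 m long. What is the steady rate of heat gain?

Radial resistances (cylindrical: R_cond = ln(r_o/r_i)/(2πkL), R_conv = 1/(h·2πrL)):
R_brass pipe wall = ln(27/18)/(2π×127×8.62) = 5.895×10^-5 K/W
R_cellular glass = ln(72/27)/(2π×0.052×8.62) = 0.3483 K/W
R_mineral wool = ln(147/72)/(2π×0.0397×8.62) = 0.332 K/W
R_outer film = 1/(h_o·2πr_oL) = 1/(18.2×2π×0.147×8.62) = 0.006901 K/W
R_total = 0.6872 K/W
Q = ΔT/R_total = 45/0.6872

Q ≈ 65.5 W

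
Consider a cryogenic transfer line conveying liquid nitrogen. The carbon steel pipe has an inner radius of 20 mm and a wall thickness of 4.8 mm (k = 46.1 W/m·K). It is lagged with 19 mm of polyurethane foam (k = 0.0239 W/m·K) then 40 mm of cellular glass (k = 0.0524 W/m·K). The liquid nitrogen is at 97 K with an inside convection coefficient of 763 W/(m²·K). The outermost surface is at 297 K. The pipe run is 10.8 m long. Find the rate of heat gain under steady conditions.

Per-layer cylindrical resistances, series-summed:
R_inner film = 1/(h_i·2πr₁L) = 1/(763×2π×0.02×10.8) = 9.657×10^-4 K/W
R_carbon steel pipe wall = ln(24.8/20)/(2π×46.1×10.8) = 6.876×10^-5 K/W
R_polyurethane foam = ln(43.8/24.8)/(2π×0.0239×10.8) = 0.3507 K/W
R_cellular glass = ln(83.8/43.8)/(2π×0.0524×10.8) = 0.1825 K/W
R_total = 0.5342 K/W
Q = ΔT/R_total = 200/0.5342

Q ≈ 374 W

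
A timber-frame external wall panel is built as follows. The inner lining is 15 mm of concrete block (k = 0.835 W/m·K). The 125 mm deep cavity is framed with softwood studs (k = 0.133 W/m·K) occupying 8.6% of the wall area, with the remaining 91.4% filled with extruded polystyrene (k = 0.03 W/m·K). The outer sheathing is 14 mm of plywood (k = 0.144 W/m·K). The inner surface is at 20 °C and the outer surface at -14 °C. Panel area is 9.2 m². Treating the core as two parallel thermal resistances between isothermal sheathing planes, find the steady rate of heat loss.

Q ≈ 93.9 W

Sheathing layers in series; stud and cavity paths in parallel between them.
R_inner = 0.015/(0.835×9.2) = 0.001953 K/W
R_stud  = 0.125/(0.133×0.086×9.2) = 1.188 K/W
R_cav   = 0.125/(0.03×0.914×9.2) = 0.4955 K/W
1/R_core = 1/R_stud + 1/R_cav → R_core = 0.3497 K/W
R_outer = 0.014/(0.144×9.2) = 0.01057 K/W
R_total = 0.3622 K/W
Q = ΔT/R_total = 34/0.3622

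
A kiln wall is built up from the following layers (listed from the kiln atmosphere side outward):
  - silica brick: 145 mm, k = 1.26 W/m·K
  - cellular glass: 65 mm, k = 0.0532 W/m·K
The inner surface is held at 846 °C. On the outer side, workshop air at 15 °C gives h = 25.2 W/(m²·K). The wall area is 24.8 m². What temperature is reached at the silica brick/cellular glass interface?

Using the resistance-network approach (series):
R_silica brick = L/(kA) = 0.145/(1.26×24.8) = 0.00464 K/W
R_cellular glass = L/(kA) = 0.065/(0.0532×24.8) = 0.04927 K/W
R_outer film = 1/(h_o·A) = 1/(25.2×24.8) = 0.0016 K/W
R_total = 0.05551 K/W;  Q = ΔT/R_total = 831/0.05551 = 14970 W
T_interface = T_inner − Q·ΣR(inner→interface) = 846 − 15000×0.00464

T ≈ 777 °C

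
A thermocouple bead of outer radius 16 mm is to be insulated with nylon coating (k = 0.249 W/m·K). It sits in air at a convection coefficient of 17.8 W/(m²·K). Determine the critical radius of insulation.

r_cr ≈ 28 mm

For a sphere r_cr = 2k/h = 2×0.249/17.8
r_cr = 28 mm; since the bare radius (16 mm) is below r_cr, adding a thin layer of insulation will *increase* heat loss.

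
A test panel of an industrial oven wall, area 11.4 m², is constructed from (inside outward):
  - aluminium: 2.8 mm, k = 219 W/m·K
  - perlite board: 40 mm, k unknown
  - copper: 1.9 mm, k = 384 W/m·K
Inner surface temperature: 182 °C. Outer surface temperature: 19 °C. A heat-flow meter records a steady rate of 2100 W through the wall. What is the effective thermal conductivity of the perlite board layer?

Treating each layer as a thermal resistance in series:
R_aluminium = L/(kA) = 0.0028/(219×11.4) = 1.122×10^-6 K/W
R_copper = L/(kA) = 0.0019/(384×11.4) = 4.34×10^-7 K/W
Sum of known resistances R_other = 1.556×10^-6 K/W
Total R = ΔT/Q = 163/2100 = 0.07762 K/W
R_perlite board = R_total − R_other = 0.07762 K/W
k = L/(R·A) = 0.04/(0.07762×11.4)

k ≈ 0.0452 W/(m·K)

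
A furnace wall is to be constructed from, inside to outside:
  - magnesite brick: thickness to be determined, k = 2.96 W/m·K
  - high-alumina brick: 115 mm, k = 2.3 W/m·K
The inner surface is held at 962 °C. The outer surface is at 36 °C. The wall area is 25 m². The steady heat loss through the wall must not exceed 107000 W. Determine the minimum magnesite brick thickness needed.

Using the resistance-network approach (series):
R_high-alumina brick = L/(kA) = 0.115/(2.3×25) = 0.002 K/W
Sum of the known resistances R_other = 0.002 K/W
Required total resistance R_tot = ΔT/Q_allow = 926/107000 = 0.008654 K/W
R_magnesite brick = R_tot − R_other = 0.006654 K/W
L = R·k·A = 0.006654×2.96×25

L ≈ 492 mm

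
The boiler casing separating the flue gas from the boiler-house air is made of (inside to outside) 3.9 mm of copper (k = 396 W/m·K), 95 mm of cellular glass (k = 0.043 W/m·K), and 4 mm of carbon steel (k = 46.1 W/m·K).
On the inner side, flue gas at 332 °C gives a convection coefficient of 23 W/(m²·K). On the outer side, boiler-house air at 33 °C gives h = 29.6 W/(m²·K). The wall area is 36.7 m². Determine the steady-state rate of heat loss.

Q ≈ 4800 W

Using the resistance-network approach (series):
R_inner film = 1/(h_i·A) = 1/(23×36.7) = 0.001185 K/W
R_copper = L/(kA) = 0.0039/(396×36.7) = 2.684×10^-7 K/W
R_cellular glass = L/(kA) = 0.095/(0.043×36.7) = 0.0602 K/W
R_carbon steel = L/(kA) = 0.004/(46.1×36.7) = 2.364×10^-6 K/W
R_outer film = 1/(h_o·A) = 1/(29.6×36.7) = 9.205×10^-4 K/W
R_total = 0.06231 K/W
Q = ΔT / R_total = 299 / 0.06231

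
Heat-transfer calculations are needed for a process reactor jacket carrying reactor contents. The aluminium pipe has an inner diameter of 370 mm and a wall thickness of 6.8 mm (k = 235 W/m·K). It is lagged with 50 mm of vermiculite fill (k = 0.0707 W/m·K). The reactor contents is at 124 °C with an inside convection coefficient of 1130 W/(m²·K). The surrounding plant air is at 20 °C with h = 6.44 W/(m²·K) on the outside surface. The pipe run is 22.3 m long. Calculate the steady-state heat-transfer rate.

Q ≈ 3710 W

Per-layer cylindrical resistances, series-summed:
R_inner film = 1/(h_i·2πr₁L) = 1/(1130×2π×0.185×22.3) = 3.414×10^-5 K/W
R_aluminium pipe wall = ln(191.8/185)/(2π×235×22.3) = 1.096×10^-6 K/W
R_vermiculite fill = ln(241.8/191.8)/(2π×0.0707×22.3) = 0.02339 K/W
R_outer film = 1/(h_o·2πr_oL) = 1/(6.44×2π×0.2418×22.3) = 0.004583 K/W
R_total = 0.028 K/W
Q = ΔT/R_total = 104/0.028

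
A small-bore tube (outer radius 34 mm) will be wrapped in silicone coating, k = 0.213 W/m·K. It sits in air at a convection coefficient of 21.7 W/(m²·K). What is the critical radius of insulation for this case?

r_cr ≈ 9.82 mm

For a cylinder r_cr = k/h = 0.213/21.7
r_cr = 9.82 mm; since the bare radius (34 mm) is above r_cr, any added insulation will reduce heat loss.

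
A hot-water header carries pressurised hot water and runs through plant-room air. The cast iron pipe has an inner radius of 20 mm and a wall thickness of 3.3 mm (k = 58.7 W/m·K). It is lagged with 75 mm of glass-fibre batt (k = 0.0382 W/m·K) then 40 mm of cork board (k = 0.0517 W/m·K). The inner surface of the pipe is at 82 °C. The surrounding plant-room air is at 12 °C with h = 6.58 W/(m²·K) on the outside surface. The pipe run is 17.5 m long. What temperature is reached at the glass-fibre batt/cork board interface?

Radial resistances (cylindrical: R_cond = ln(r_o/r_i)/(2πkL), R_conv = 1/(h·2πrL)):
R_cast iron pipe wall = ln(23.3/20)/(2π×58.7×17.5) = 2.366×10^-5 K/W
R_glass-fibre batt = ln(98.3/23.3)/(2π×0.0382×17.5) = 0.3427 K/W
R_cork board = ln(138.3/98.3)/(2π×0.0517×17.5) = 0.06006 K/W
R_outer film = 1/(h_o·2πr_oL) = 1/(6.58×2π×0.1383×17.5) = 0.009994 K/W
R_total = 0.4128 K/W
Q = ΔT/R_total = 70/0.4128
Q = 170 W
T_interface = T_inner − Q·ΣR(inner→interface) = 82 − 170×0.3428

T ≈ 23.9 °C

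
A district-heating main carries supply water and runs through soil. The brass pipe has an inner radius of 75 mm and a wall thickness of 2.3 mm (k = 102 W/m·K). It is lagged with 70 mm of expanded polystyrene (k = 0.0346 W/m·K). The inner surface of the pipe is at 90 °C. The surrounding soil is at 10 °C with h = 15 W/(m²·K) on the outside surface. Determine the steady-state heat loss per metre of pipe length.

q′ ≈ 26.3 W/m

Treating each annulus and film as a series resistance:
R_brass pipe wall = ln(77.3/75)/(2π×102×1) = 4.713×10^-5 K/W
R_expanded polystyrene = ln(147.3/77.3)/(2π×0.0346×1) = 2.966 K/W
R_outer film = 1/(h_o·2πr_oL) = 1/(15×2π×0.1473×1) = 0.07203 K/W
R_total = 3.038 K/W
Q = ΔT/R_total = 80/3.038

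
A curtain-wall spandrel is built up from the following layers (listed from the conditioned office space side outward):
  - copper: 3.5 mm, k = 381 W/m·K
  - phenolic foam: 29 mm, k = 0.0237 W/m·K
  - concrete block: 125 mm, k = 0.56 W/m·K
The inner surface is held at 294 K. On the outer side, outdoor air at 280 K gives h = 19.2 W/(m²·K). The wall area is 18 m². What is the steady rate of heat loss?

Q ≈ 168 W

Model the wall as resistances in series:
R_copper = L/(kA) = 0.0035/(381×18) = 5.104×10^-7 K/W
R_phenolic foam = L/(kA) = 0.029/(0.0237×18) = 0.06798 K/W
R_concrete block = L/(kA) = 0.125/(0.56×18) = 0.0124 K/W
R_outer film = 1/(h_o·A) = 1/(19.2×18) = 0.002894 K/W
R_total = 0.08327 K/W
Q = ΔT / R_total = 14 / 0.08327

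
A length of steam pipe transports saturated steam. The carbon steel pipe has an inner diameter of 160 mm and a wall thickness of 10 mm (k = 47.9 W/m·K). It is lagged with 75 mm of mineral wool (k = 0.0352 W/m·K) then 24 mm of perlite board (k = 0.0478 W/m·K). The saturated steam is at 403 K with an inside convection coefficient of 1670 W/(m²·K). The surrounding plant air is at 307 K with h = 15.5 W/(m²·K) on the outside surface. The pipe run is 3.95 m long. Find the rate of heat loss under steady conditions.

Radial resistances (cylindrical: R_cond = ln(r_o/r_i)/(2πkL), R_conv = 1/(h·2πrL)):
R_inner film = 1/(h_i·2πr₁L) = 1/(1670×2π×0.08×3.95) = 3.016×10^-4 K/W
R_carbon steel pipe wall = ln(90/80)/(2π×47.9×3.95) = 9.908×10^-5 K/W
R_mineral wool = ln(165/90)/(2π×0.0352×3.95) = 0.6938 K/W
R_perlite board = ln(189/165)/(2π×0.0478×3.95) = 0.1145 K/W
R_outer film = 1/(h_o·2πr_oL) = 1/(15.5×2π×0.189×3.95) = 0.01375 K/W
R_total = 0.8225 K/W
Q = ΔT/R_total = 96/0.8225

Q ≈ 117 W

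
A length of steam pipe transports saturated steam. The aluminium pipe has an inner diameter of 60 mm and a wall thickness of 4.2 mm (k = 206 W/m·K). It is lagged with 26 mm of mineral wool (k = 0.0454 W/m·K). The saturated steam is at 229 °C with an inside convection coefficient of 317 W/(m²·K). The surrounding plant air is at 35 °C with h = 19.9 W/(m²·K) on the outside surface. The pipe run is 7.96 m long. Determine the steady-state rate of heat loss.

Q ≈ 724 W

For a radial system each layer contributes R = ln(r_out/r_in)/(2πkL); films add R = 1/(hA).
R_inner film = 1/(h_i·2πr₁L) = 1/(317×2π×0.03×7.96) = 0.002102 K/W
R_aluminium pipe wall = ln(34.2/30)/(2π×206×7.96) = 1.272×10^-5 K/W
R_mineral wool = ln(60.2/34.2)/(2π×0.0454×7.96) = 0.249 K/W
R_outer film = 1/(h_o·2πr_oL) = 1/(19.9×2π×0.0602×7.96) = 0.01669 K/W
R_total = 0.2678 K/W
Q = ΔT/R_total = 194/0.2678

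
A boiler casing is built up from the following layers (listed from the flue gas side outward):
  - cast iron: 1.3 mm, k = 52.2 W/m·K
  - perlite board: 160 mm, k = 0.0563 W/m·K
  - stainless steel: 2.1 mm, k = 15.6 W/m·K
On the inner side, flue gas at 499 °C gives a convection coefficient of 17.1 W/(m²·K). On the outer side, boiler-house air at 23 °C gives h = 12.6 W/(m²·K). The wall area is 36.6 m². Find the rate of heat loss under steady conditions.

Model the wall as resistances in series:
R_inner film = 1/(h_i·A) = 1/(17.1×36.6) = 0.001598 K/W
R_cast iron = L/(kA) = 0.0013/(52.2×36.6) = 6.804×10^-7 K/W
R_perlite board = L/(kA) = 0.16/(0.0563×36.6) = 0.07765 K/W
R_stainless steel = L/(kA) = 0.0021/(15.6×36.6) = 3.678×10^-6 K/W
R_outer film = 1/(h_o·A) = 1/(12.6×36.6) = 0.002168 K/W
R_total = 0.08142 K/W
Q = ΔT / R_total = 476 / 0.08142

Q ≈ 5850 W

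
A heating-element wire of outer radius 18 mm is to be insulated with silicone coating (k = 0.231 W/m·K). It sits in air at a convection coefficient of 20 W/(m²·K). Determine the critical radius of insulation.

r_cr ≈ 11.6 mm

For a cylinder r_cr = k/h = 0.231/20
r_cr = 11.6 mm; since the bare radius (18 mm) is above r_cr, any added insulation will reduce heat loss.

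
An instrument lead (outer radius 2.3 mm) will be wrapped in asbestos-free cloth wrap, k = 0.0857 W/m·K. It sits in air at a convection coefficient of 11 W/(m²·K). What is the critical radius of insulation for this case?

r_cr ≈ 7.79 mm

For a cylinder r_cr = k/h = 0.0857/11
r_cr = 7.79 mm; since the bare radius (2.3 mm) is below r_cr, adding a thin layer of insulation will *increase* heat loss.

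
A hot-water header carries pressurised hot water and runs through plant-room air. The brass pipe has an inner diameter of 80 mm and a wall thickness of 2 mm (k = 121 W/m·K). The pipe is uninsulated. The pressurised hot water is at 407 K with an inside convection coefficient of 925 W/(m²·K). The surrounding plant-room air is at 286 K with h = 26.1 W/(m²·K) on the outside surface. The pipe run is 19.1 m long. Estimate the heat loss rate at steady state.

Treating each annulus and film as a series resistance:
R_inner film = 1/(h_i·2πr₁L) = 1/(925×2π×0.04×19.1) = 2.252×10^-4 K/W
R_brass pipe wall = ln(42/40)/(2π×121×19.1) = 3.36×10^-6 K/W
R_outer film = 1/(h_o·2πr_oL) = 1/(26.1×2π×0.042×19.1) = 0.007601 K/W
R_total = 0.00783 K/W
Q = ΔT/R_total = 121/0.00783

Q ≈ 15500 W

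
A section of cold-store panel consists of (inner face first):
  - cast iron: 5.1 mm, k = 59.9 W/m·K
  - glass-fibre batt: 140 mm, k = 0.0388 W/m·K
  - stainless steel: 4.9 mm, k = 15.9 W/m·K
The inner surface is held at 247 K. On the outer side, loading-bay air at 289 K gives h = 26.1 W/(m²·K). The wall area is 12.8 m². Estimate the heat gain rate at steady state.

Thermal resistances in series:
R_cast iron = L/(kA) = 0.0051/(59.9×12.8) = 6.652×10^-6 K/W
R_glass-fibre batt = L/(kA) = 0.14/(0.0388×12.8) = 0.2819 K/W
R_stainless steel = L/(kA) = 0.0049/(15.9×12.8) = 2.408×10^-5 K/W
R_outer film = 1/(h_o·A) = 1/(26.1×12.8) = 0.002993 K/W
R_total = 0.2849 K/W
Q = ΔT / R_total = 42 / 0.2849

Q ≈ 147 W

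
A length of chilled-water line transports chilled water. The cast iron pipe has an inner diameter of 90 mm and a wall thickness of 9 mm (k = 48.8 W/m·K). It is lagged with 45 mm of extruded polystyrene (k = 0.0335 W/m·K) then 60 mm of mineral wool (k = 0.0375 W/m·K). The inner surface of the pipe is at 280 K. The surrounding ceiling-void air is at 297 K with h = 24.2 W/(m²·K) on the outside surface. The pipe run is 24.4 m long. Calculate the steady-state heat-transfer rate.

Q ≈ 84.1 W

Cylindrical conduction, so R = ln(r₂/r₁)/(2πkL) per layer, in series:
R_cast iron pipe wall = ln(54/45)/(2π×48.8×24.4) = 2.437×10^-5 K/W
R_extruded polystyrene = ln(99/54)/(2π×0.0335×24.4) = 0.118 K/W
R_mineral wool = ln(159/99)/(2π×0.0375×24.4) = 0.08241 K/W
R_outer film = 1/(h_o·2πr_oL) = 1/(24.2×2π×0.159×24.4) = 0.001695 K/W
R_total = 0.2021 K/W
Q = ΔT/R_total = 17/0.2021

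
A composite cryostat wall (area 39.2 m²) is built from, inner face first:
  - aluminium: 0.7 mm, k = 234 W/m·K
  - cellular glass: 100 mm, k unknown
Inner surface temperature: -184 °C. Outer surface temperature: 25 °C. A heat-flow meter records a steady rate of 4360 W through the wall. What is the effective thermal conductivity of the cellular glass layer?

Using the resistance-network approach (series):
R_aluminium = L/(kA) = 0.0007/(234×39.2) = 7.631×10^-8 K/W
Sum of known resistances R_other = 7.631×10^-8 K/W
Total R = ΔT/Q = 209/4360 = 0.04794 K/W
R_cellular glass = R_total − R_other = 0.04794 K/W
k = L/(R·A) = 0.1/(0.04794×39.2)

k ≈ 0.0532 W/(m·K)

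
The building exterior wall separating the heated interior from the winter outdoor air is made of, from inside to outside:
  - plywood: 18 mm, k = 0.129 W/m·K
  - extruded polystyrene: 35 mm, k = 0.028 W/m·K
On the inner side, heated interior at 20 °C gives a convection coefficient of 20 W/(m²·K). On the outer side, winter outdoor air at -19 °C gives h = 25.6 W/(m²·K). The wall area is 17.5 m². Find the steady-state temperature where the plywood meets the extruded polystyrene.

Treating each layer as a thermal resistance in series:
R_inner film = 1/(h_i·A) = 1/(20×17.5) = 0.002857 K/W
R_plywood = L/(kA) = 0.018/(0.129×17.5) = 0.007973 K/W
R_extruded polystyrene = L/(kA) = 0.035/(0.028×17.5) = 0.07143 K/W
R_outer film = 1/(h_o·A) = 1/(25.6×17.5) = 0.002232 K/W
R_total = 0.08449 K/W;  Q = ΔT/R_total = 39/0.08449 = 461.6 W
T_interface = T_inner − Q·ΣR(inner→interface) = 20 − 462×0.01083

T ≈ 15 °C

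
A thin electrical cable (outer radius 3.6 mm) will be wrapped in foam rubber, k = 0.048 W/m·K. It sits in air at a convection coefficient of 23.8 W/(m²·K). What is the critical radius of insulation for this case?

r_cr ≈ 2.02 mm

For a cylinder r_cr = k/h = 0.048/23.8
r_cr = 2.02 mm; since the bare radius (3.6 mm) is above r_cr, any added insulation will reduce heat loss.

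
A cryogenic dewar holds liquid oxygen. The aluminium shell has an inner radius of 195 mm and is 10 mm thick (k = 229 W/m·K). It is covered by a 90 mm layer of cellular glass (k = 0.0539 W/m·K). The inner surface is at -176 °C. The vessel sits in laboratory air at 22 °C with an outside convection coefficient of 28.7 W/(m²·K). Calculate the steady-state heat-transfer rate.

Q ≈ 88.8 W

Each spherical layer contributes R = (1/r_i − 1/r_o)/(4πk):
R_aluminium shell = (1/0.195 − 1/0.205)/(4π×229) = 8.693×10^-5 K/W
R_cellular glass = (1/0.205 − 1/0.295)/(4π×0.0539) = 2.197 K/W
R_outer film = 1/(h·4πr_o²) = 1/(28.7×4π×0.295²) = 0.03186 K/W
R_total = 2.229 K/W
Q = ΔT/R_total = 198/2.229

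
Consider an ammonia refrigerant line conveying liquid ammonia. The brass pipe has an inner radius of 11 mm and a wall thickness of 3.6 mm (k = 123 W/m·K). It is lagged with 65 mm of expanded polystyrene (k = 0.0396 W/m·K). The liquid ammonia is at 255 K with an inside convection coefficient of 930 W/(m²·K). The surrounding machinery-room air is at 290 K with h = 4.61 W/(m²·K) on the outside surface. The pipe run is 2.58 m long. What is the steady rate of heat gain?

For a radial system each layer contributes R = ln(r_out/r_in)/(2πkL); films add R = 1/(hA).
R_inner film = 1/(h_i·2πr₁L) = 1/(930×2π×0.011×2.58) = 0.00603 K/W
R_brass pipe wall = ln(14.6/11)/(2π×123×2.58) = 1.42×10^-4 K/W
R_expanded polystyrene = ln(79.6/14.6)/(2π×0.0396×2.58) = 2.642 K/W
R_outer film = 1/(h_o·2πr_oL) = 1/(4.61×2π×0.0796×2.58) = 0.1681 K/W
R_total = 2.816 K/W
Q = ΔT/R_total = 35/2.816

Q ≈ 12.4 W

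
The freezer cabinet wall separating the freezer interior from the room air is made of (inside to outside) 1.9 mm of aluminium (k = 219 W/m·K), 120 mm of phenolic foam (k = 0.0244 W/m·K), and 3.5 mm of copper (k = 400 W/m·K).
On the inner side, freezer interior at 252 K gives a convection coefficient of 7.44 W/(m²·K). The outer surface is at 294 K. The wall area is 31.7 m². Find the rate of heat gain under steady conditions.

Series thermal resistances:
R_inner film = 1/(h_i·A) = 1/(7.44×31.7) = 0.00424 K/W
R_aluminium = L/(kA) = 0.0019/(219×31.7) = 2.737×10^-7 K/W
R_phenolic foam = L/(kA) = 0.12/(0.0244×31.7) = 0.1551 K/W
R_copper = L/(kA) = 0.0035/(400×31.7) = 2.76×10^-7 K/W
R_total = 0.1594 K/W
Q = ΔT / R_total = 42 / 0.1594

Q ≈ 264 W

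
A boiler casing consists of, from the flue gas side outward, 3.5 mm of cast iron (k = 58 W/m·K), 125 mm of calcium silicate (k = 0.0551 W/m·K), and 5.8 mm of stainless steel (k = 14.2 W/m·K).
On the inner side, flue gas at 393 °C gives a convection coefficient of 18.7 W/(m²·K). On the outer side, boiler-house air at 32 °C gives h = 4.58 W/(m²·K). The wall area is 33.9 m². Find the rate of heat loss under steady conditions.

Q ≈ 4820 W

Series thermal resistances:
R_inner film = 1/(h_i·A) = 1/(18.7×33.9) = 0.001577 K/W
R_cast iron = L/(kA) = 0.0035/(58×33.9) = 1.78×10^-6 K/W
R_calcium silicate = L/(kA) = 0.125/(0.0551×33.9) = 0.06692 K/W
R_stainless steel = L/(kA) = 0.0058/(14.2×33.9) = 1.205×10^-5 K/W
R_outer film = 1/(h_o·A) = 1/(4.58×33.9) = 0.006441 K/W
R_total = 0.07495 K/W
Q = ΔT / R_total = 361 / 0.07495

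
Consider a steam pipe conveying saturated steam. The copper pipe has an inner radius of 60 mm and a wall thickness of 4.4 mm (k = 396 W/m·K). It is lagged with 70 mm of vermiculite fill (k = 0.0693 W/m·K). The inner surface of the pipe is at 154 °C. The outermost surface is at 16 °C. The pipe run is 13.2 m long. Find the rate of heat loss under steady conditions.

Q ≈ 1080 W

Cylindrical conduction, so R = ln(r₂/r₁)/(2πkL) per layer, in series:
R_copper pipe wall = ln(64.4/60)/(2π×396×13.2) = 2.155×10^-6 K/W
R_vermiculite fill = ln(134.4/64.4)/(2π×0.0693×13.2) = 0.128 K/W
R_total = 0.128 K/W
Q = ΔT/R_total = 138/0.128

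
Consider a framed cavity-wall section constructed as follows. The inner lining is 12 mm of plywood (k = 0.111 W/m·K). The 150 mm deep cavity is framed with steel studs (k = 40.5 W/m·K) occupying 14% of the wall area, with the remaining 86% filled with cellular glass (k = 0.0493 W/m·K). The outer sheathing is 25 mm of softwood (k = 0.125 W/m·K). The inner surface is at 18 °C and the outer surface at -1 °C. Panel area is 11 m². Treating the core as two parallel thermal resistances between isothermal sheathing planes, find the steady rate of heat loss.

Sheathing layers in series; stud and cavity paths in parallel between them.
R_inner = 0.012/(0.111×11) = 0.009828 K/W
R_stud  = 0.15/(40.5×0.14×11) = 0.002405 K/W
R_cav   = 0.15/(0.0493×0.86×11) = 0.3216 K/W
1/R_core = 1/R_stud + 1/R_cav → R_core = 0.002387 K/W
R_outer = 0.025/(0.125×11) = 0.01818 K/W
R_total = 0.0304 K/W
Q = ΔT/R_total = 19/0.0304

Q ≈ 625 W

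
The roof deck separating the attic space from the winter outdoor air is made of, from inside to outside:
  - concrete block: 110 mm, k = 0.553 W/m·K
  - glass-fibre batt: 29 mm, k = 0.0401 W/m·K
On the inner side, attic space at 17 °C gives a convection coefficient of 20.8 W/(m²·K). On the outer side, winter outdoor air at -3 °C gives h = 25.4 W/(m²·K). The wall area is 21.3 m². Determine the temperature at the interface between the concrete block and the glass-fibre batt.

Model the wall as resistances in series:
R_inner film = 1/(h_i·A) = 1/(20.8×21.3) = 0.002257 K/W
R_concrete block = L/(kA) = 0.11/(0.553×21.3) = 0.009339 K/W
R_glass-fibre batt = L/(kA) = 0.029/(0.0401×21.3) = 0.03395 K/W
R_outer film = 1/(h_o·A) = 1/(25.4×21.3) = 0.001848 K/W
R_total = 0.0474 K/W;  Q = ΔT/R_total = 20/0.0474 = 422 W
T_interface = T_inner − Q·ΣR(inner→interface) = 17 − 422×0.0116

T ≈ 12.1 °C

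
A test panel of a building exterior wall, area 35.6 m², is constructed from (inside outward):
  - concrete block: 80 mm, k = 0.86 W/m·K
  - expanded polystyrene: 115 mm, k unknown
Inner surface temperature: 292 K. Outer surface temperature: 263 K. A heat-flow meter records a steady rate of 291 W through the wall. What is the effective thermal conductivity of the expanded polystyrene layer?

k ≈ 0.0333 W/(m·K)

Using the resistance-network approach (series):
R_concrete block = L/(kA) = 0.08/(0.86×35.6) = 0.002613 K/W
Sum of known resistances R_other = 0.002613 K/W
Total R = ΔT/Q = 29/291 = 0.09966 K/W
R_expanded polystyrene = R_total − R_other = 0.09704 K/W
k = L/(R·A) = 0.115/(0.09704×35.6)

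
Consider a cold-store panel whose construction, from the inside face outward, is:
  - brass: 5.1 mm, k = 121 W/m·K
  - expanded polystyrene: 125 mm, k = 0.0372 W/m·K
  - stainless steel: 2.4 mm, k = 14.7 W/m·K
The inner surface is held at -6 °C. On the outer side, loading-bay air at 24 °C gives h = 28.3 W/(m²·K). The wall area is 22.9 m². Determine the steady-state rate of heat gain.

Series thermal resistances:
R_brass = L/(kA) = 0.0051/(121×22.9) = 1.841×10^-6 K/W
R_expanded polystyrene = L/(kA) = 0.125/(0.0372×22.9) = 0.1467 K/W
R_stainless steel = L/(kA) = 0.0024/(14.7×22.9) = 7.129×10^-6 K/W
R_outer film = 1/(h_o·A) = 1/(28.3×22.9) = 0.001543 K/W
R_total = 0.1483 K/W
Q = ΔT / R_total = 30 / 0.1483

Q ≈ 202 W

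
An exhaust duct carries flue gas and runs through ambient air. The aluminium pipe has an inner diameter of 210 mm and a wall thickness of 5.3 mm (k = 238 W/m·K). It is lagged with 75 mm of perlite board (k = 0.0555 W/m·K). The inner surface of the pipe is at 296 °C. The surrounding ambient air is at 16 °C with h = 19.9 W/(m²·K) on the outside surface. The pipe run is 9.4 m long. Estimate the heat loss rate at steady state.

Treating each annulus and film as a series resistance:
R_aluminium pipe wall = ln(110.3/105)/(2π×238×9.4) = 3.503×10^-6 K/W
R_perlite board = ln(185.3/110.3)/(2π×0.0555×9.4) = 0.1583 K/W
R_outer film = 1/(h_o·2πr_oL) = 1/(19.9×2π×0.1853×9.4) = 0.004592 K/W
R_total = 0.1629 K/W
Q = ΔT/R_total = 280/0.1629

Q ≈ 1720 W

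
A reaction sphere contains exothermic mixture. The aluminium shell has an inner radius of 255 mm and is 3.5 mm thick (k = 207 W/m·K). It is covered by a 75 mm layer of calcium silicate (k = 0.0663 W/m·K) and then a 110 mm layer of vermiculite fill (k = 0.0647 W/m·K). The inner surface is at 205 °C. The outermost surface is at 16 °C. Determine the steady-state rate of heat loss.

Q ≈ 96.5 W

Radial (spherical) resistances in series:
R_aluminium shell = (1/0.255 − 1/0.2585)/(4π×207) = 2.041×10^-5 K/W
R_calcium silicate = (1/0.2585 − 1/0.3335)/(4π×0.0663) = 1.044 K/W
R_vermiculite fill = (1/0.3335 − 1/0.4435)/(4π×0.0647) = 0.9147 K/W
R_total = 1.959 K/W
Q = ΔT/R_total = 189/1.959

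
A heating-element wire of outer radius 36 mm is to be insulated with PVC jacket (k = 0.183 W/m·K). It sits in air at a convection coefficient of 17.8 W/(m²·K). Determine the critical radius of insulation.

r_cr ≈ 10.3 mm

For a cylinder r_cr = k/h = 0.183/17.8
r_cr = 10.3 mm; since the bare radius (36 mm) is above r_cr, any added insulation will reduce heat loss.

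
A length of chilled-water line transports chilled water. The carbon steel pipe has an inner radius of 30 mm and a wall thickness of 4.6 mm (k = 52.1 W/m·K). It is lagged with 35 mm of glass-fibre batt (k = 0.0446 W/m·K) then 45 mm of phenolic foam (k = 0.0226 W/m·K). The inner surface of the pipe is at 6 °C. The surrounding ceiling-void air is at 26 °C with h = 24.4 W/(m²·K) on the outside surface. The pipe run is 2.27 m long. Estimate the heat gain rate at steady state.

Per-layer cylindrical resistances, series-summed:
R_carbon steel pipe wall = ln(34.6/30)/(2π×52.1×2.27) = 1.92×10^-4 K/W
R_glass-fibre batt = ln(69.6/34.6)/(2π×0.0446×2.27) = 1.099 K/W
R_phenolic foam = ln(114.6/69.6)/(2π×0.0226×2.27) = 1.547 K/W
R_outer film = 1/(h_o·2πr_oL) = 1/(24.4×2π×0.1146×2.27) = 0.02507 K/W
R_total = 2.671 K/W
Q = ΔT/R_total = 20/2.671

Q ≈ 7.49 W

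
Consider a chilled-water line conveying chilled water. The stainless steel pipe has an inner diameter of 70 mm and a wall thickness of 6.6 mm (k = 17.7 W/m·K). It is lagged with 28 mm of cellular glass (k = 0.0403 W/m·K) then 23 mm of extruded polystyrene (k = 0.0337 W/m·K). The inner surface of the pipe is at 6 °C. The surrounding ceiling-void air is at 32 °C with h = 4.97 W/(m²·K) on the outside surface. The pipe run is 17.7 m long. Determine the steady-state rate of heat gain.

Q ≈ 123 W

Per-layer cylindrical resistances, series-summed:
R_stainless steel pipe wall = ln(41.6/35)/(2π×17.7×17.7) = 8.776×10^-5 K/W
R_cellular glass = ln(69.6/41.6)/(2π×0.0403×17.7) = 0.1148 K/W
R_extruded polystyrene = ln(92.6/69.6)/(2π×0.0337×17.7) = 0.07618 K/W
R_outer film = 1/(h_o·2πr_oL) = 1/(4.97×2π×0.0926×17.7) = 0.01954 K/W
R_total = 0.2106 K/W
Q = ΔT/R_total = 26/0.2106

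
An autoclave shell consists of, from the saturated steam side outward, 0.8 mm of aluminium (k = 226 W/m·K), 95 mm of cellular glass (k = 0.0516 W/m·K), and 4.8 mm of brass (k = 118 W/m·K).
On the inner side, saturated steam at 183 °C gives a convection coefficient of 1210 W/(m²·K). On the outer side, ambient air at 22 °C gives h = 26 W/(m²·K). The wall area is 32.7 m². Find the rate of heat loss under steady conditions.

Q ≈ 2800 W

Treating each layer as a thermal resistance in series:
R_inner film = 1/(h_i·A) = 1/(1210×32.7) = 2.527×10^-5 K/W
R_aluminium = L/(kA) = 0.0008/(226×32.7) = 1.083×10^-7 K/W
R_cellular glass = L/(kA) = 0.095/(0.0516×32.7) = 0.0563 K/W
R_brass = L/(kA) = 0.0048/(118×32.7) = 1.244×10^-6 K/W
R_outer film = 1/(h_o·A) = 1/(26×32.7) = 0.001176 K/W
R_total = 0.05751 K/W
Q = ΔT / R_total = 161 / 0.05751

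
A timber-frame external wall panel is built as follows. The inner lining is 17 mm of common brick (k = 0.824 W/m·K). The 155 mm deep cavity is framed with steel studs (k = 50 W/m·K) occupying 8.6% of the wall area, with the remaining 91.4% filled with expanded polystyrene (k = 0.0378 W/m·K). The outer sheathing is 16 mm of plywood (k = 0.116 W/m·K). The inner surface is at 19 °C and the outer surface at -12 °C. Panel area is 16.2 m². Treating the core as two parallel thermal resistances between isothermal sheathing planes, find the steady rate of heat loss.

Sheathing layers in series; stud and cavity paths in parallel between them.
R_inner = 0.017/(0.824×16.2) = 0.001274 K/W
R_stud  = 0.155/(50×0.086×16.2) = 0.002225 K/W
R_cav   = 0.155/(0.0378×0.914×16.2) = 0.2769 K/W
1/R_core = 1/R_stud + 1/R_cav → R_core = 0.002207 K/W
R_outer = 0.016/(0.116×16.2) = 0.008514 K/W
R_total = 0.012 K/W
Q = ΔT/R_total = 31/0.012

Q ≈ 2580 W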